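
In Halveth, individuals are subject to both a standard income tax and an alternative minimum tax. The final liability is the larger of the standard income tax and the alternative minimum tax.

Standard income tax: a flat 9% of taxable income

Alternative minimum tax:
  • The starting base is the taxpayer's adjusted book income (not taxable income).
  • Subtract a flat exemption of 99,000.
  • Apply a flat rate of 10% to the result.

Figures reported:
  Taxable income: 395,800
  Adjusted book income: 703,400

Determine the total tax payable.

60,440

Alternative minimum tax:
  Base (adjusted book income): 703,400
  Less exemption 99,000 → base 604,400
  604,400 × 10% = 60,440

Standard income tax:
  395,800 × 9% = 35,622

60,440 > 35,622, so the alternative minimum tax is the binding amount.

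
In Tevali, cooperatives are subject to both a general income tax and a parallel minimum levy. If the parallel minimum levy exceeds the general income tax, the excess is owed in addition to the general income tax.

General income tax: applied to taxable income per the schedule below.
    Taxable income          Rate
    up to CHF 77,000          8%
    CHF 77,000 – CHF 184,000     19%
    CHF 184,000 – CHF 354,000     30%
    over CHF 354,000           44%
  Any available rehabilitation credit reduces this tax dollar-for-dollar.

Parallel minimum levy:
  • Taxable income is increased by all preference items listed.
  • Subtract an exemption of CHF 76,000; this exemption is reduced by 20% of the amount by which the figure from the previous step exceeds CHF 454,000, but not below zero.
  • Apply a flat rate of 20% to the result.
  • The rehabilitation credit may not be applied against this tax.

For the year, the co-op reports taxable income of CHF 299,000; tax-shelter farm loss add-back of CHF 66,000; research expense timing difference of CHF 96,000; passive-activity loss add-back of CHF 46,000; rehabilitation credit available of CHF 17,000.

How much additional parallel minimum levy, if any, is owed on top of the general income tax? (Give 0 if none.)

General income tax:
  CHF 77,000 × 8% = CHF 6,160
  CHF 107,000 × 19% = CHF 20,330
  CHF 115,000 × 30% = CHF 34,500
  → CHF 60,990
  Less rehabilitation credit CHF 17,000 → CHF 43,990

Parallel minimum levy:
  Adjusted income: CHF 299,000 + CHF 66,000 + CHF 96,000 + CHF 46,000 = CHF 507,000
  Exemption: CHF 76,000 − 20% × (CHF 507,000 − CHF 454,000) = CHF 76,000 − CHF 10,600 = CHF 65,400
  Base: CHF 507,000 − CHF 65,400 = CHF 441,600
  CHF 441,600 × 20% = CHF 88,320

Excess of parallel minimum levy over general income tax: CHF 88,320 − CHF 43,990 = CHF 44,330.

CHF 44,330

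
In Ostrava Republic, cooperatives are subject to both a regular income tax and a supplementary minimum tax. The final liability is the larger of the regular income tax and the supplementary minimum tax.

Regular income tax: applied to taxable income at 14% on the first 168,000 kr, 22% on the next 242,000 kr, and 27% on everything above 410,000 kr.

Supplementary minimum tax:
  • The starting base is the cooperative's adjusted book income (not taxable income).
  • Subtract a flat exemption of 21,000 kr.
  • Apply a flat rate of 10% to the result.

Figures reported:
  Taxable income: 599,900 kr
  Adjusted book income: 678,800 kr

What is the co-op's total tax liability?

Regular income tax:
  168,000 kr × 14% = 23,520 kr
  242,000 kr × 22% = 53,240 kr
  189,900 kr × 27% = 51,273 kr
  → 128,033 kr

Supplementary minimum tax:
  Base (adjusted book income): 678,800 kr
  Less exemption 21,000 kr → base 657,800 kr
  657,800 kr × 10% = 65,780 kr

128,033 kr > 65,780 kr, so the regular income tax governs.

128,033 kr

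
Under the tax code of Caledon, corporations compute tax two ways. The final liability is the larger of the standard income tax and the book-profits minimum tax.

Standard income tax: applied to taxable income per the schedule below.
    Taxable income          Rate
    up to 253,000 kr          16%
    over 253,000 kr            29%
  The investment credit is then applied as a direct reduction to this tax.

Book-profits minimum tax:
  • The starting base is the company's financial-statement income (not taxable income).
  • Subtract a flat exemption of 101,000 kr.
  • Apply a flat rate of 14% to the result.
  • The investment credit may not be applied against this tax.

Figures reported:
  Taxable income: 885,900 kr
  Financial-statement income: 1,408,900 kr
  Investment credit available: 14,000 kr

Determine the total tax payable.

210,021 kr

Standard income tax:
  253,000 kr × 16% = 40,480 kr
  632,900 kr × 29% = 183,541 kr
  → 224,021 kr
  Less investment credit 14,000 kr → 210,021 kr

Book-profits minimum tax:
  Base (financial-statement income): 1,408,900 kr
  Less exemption 101,000 kr → base 1,307,900 kr
  1,307,900 kr × 14% = 183,106 kr

210,021 kr > 183,106 kr, so the standard income tax governs.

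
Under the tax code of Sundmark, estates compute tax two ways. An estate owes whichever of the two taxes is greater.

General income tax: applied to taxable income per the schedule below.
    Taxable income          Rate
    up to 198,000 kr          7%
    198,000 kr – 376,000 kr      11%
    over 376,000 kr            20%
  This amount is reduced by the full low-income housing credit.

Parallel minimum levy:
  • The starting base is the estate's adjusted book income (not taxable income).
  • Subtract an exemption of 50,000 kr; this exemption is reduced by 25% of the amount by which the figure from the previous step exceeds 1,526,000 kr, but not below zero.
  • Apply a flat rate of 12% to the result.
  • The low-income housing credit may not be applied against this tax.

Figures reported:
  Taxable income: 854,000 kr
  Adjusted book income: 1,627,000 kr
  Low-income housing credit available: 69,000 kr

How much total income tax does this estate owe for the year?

192,270 kr

Parallel minimum levy:
  Base (adjusted book income): 1,627,000 kr
  Exemption: 50,000 kr − 25% × (1,627,000 kr − 1,526,000 kr) = 50,000 kr − 25,250 kr = 24,750 kr
  Base: 1,627,000 kr − 24,750 kr = 1,602,250 kr
  1,602,250 kr × 12% = 192,270 kr

General income tax:
  198,000 kr × 7% = 13,860 kr
  178,000 kr × 11% = 19,580 kr
  478,000 kr × 20% = 95,600 kr
  → 129,040 kr
  Less low-income housing credit 69,000 kr → 60,040 kr

192,270 kr > 60,040 kr, so the parallel minimum levy is the binding amount.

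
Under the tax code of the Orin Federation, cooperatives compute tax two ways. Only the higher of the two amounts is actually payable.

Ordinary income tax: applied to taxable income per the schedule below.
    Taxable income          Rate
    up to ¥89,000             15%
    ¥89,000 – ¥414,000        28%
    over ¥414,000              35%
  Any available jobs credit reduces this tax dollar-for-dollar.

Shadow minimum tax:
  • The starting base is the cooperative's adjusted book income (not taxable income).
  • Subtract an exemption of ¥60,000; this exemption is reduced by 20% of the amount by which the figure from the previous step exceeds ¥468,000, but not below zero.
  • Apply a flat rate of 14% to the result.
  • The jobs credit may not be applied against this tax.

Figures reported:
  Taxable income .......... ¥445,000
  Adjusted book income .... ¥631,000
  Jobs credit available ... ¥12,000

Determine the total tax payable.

¥103,200

Ordinary income tax:
  ¥89,000 × 15% = ¥13,350
  ¥325,000 × 28% = ¥91,000
  ¥31,000 × 35% = ¥10,850
  → ¥115,200
  Less jobs credit ¥12,000 → ¥103,200

Shadow minimum tax:
  Base (adjusted book income): ¥631,000
  Exemption: ¥60,000 − 20% × (¥631,000 − ¥468,000) = ¥60,000 − ¥32,600 = ¥27,400
  Base: ¥631,000 − ¥27,400 = ¥603,600
  ¥603,600 × 14% = ¥84,504

¥103,200 > ¥84,504, so the ordinary income tax governs.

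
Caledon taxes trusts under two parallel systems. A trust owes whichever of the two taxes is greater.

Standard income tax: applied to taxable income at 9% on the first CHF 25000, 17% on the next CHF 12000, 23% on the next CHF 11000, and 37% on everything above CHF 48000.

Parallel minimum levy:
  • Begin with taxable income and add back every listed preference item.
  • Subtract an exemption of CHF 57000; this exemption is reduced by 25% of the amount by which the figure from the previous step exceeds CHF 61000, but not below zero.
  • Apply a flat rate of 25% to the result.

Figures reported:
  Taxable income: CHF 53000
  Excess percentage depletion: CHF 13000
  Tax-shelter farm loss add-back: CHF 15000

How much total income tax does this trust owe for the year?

Standard income tax:
  CHF 25000 × 9% = CHF 2250
  CHF 12000 × 17% = CHF 2040
  CHF 11000 × 23% = CHF 2530
  CHF 5000 × 37% = CHF 1850
  → CHF 8670

Parallel minimum levy:
  Adjusted income: CHF 53000 + CHF 13000 + CHF 15000 = CHF 81000
  Exemption: CHF 57000 − 25% × (CHF 81000 − CHF 61000) = CHF 57000 − CHF 5000 = CHF 52000
  Base: CHF 81000 − CHF 52000 = CHF 29000
  CHF 29000 × 25% = CHF 7250

CHF 8670 > CHF 7250, so the standard income tax governs.

CHF 8670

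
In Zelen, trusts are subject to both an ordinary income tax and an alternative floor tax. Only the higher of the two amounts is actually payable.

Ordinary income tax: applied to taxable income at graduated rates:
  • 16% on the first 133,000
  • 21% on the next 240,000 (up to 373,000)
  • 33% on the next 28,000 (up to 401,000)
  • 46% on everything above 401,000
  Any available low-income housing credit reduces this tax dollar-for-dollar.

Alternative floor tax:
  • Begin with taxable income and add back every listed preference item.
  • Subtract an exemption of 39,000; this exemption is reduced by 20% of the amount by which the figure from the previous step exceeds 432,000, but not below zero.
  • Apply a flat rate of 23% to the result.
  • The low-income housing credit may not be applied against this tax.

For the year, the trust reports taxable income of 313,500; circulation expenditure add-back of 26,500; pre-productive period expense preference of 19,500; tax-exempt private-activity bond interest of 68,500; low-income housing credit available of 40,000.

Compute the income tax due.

89,470

Alternative floor tax:
  Adjusted income: 313,500 + 26,500 + 19,500 + 68,500 = 428,000
  Exemption: 428,000 ≤ 432,000, so full 39,000 applies
  Base: 428,000 − 39,000 = 389,000
  389,000 × 23% = 89,470

Ordinary income tax:
  133,000 × 16% = 21,280
  180,500 × 21% = 37,905
  → 59,185
  Less low-income housing credit 40,000 → 19,185

89,470 > 19,185, so the alternative floor tax is the binding amount.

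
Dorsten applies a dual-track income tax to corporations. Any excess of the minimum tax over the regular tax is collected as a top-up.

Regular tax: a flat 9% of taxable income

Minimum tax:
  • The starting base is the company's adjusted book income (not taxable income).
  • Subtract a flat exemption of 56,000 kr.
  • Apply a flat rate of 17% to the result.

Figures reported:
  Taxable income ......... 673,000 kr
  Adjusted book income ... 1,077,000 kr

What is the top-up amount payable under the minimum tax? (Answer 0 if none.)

113,000 kr

Minimum tax:
  Base (adjusted book income): 1,077,000 kr
  Less exemption 56,000 kr → base 1,021,000 kr
  1,021,000 kr × 17% = 173,570 kr

Regular tax:
  673,000 kr × 9% = 60,570 kr

Excess of minimum tax over regular tax: 173,570 kr − 60,570 kr = 113,000 kr.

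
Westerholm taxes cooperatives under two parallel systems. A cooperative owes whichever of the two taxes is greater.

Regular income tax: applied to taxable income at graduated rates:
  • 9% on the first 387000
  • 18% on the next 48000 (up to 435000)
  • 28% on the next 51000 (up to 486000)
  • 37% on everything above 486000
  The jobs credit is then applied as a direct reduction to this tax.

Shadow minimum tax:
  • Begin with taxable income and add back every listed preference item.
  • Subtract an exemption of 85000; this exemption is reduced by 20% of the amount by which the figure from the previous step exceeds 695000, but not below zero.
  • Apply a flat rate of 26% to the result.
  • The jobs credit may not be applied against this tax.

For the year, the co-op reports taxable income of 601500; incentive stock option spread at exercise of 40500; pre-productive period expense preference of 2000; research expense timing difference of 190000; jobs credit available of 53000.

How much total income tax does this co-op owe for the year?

201968

Shadow minimum tax:
  Adjusted income: 601500 + 40500 + 2000 + 190000 = 834000
  Exemption: 85000 − 20% × (834000 − 695000) = 85000 − 27800 = 57200
  Base: 834000 − 57200 = 776800
  776800 × 26% = 201968

Regular income tax:
  387000 × 9% = 34830
  48000 × 18% = 8640
  51000 × 28% = 14280
  115500 × 37% = 42735
  → 100485
  Less jobs credit 53000 → 47485

201968 > 47485, so the shadow minimum tax is the binding amount.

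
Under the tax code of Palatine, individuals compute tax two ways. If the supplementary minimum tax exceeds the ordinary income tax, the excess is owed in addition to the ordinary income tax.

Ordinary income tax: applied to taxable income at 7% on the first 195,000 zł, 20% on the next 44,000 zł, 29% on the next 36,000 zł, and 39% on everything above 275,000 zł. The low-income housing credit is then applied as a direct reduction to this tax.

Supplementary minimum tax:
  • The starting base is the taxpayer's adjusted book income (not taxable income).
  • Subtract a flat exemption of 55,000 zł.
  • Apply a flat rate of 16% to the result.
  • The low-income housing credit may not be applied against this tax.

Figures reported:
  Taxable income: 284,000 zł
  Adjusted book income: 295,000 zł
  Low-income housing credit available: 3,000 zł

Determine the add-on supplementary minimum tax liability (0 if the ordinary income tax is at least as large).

5,000 zł

Ordinary income tax:
  195,000 zł × 7% = 13,650 zł
  44,000 zł × 20% = 8,800 zł
  36,000 zł × 29% = 10,440 zł
  9,000 zł × 39% = 3,510 zł
  → 36,400 zł
  Less low-income housing credit 3,000 zł → 33,400 zł

Supplementary minimum tax:
  Base (adjusted book income): 295,000 zł
  Less exemption 55,000 zł → base 240,000 zł
  240,000 zł × 16% = 38,400 zł

Excess of supplementary minimum tax over ordinary income tax: 38,400 zł − 33,400 zł = 5,000 zł.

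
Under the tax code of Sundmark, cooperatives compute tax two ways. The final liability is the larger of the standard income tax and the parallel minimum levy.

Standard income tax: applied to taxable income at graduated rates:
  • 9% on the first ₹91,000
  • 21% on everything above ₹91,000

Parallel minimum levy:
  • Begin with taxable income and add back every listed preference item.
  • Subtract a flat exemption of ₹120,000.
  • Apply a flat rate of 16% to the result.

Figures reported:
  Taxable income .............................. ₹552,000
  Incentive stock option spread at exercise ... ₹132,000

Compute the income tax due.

₹105,000

Standard income tax:
  ₹91,000 × 9% = ₹8,190
  ₹461,000 × 21% = ₹96,810
  → ₹105,000

Parallel minimum levy:
  Adjusted income: ₹552,000 + ₹132,000 = ₹684,000
  Less exemption ₹120,000 → base ₹564,000
  ₹564,000 × 16% = ₹90,240

₹105,000 > ₹90,240, so the standard income tax governs.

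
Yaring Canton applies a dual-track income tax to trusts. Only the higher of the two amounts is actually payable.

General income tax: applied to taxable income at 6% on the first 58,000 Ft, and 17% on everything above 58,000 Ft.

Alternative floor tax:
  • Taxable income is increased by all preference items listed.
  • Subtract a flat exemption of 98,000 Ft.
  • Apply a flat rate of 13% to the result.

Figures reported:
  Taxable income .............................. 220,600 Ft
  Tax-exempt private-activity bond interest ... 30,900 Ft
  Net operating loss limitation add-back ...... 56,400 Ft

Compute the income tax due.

31,122 Ft

Alternative floor tax:
  Adjusted income: 220,600 Ft + 30,900 Ft + 56,400 Ft = 307,900 Ft
  Less exemption 98,000 Ft → base 209,900 Ft
  209,900 Ft × 13% = 27,287 Ft

General income tax:
  58,000 Ft × 6% = 3,480 Ft
  162,600 Ft × 17% = 27,642 Ft
  → 31,122 Ft

31,122 Ft > 27,287 Ft, so the general income tax governs.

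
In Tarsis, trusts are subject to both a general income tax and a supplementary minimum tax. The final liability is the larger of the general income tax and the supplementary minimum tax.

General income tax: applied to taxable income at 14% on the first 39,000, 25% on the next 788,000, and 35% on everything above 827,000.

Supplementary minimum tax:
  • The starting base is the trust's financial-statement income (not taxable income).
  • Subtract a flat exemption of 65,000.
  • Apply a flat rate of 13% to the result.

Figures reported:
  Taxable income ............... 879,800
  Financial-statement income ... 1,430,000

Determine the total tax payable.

General income tax:
  39,000 × 14% = 5,460
  788,000 × 25% = 197,000
  52,800 × 35% = 18,480
  → 220,940

Supplementary minimum tax:
  Base (financial-statement income): 1,430,000
  Less exemption 65,000 → base 1,365,000
  1,365,000 × 13% = 177,450

220,940 > 177,450, so the general income tax governs.

220,940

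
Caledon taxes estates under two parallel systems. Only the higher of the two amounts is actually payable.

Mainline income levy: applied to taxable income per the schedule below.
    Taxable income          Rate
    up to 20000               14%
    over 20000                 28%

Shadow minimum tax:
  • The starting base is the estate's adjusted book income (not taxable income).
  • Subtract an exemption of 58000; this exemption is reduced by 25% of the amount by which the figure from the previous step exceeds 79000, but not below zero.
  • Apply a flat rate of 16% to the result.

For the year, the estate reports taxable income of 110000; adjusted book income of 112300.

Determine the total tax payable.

Shadow minimum tax:
  Base (adjusted book income): 112300
  Exemption: 58000 − 25% × (112300 − 79000) = 58000 − 8325 = 49675
  Base: 112300 − 49675 = 62625
  62625 × 16% = 10020

Mainline income levy:
  20000 × 14% = 2800
  90000 × 28% = 25200
  → 28000

28000 > 10020, so the mainline income levy governs.

28000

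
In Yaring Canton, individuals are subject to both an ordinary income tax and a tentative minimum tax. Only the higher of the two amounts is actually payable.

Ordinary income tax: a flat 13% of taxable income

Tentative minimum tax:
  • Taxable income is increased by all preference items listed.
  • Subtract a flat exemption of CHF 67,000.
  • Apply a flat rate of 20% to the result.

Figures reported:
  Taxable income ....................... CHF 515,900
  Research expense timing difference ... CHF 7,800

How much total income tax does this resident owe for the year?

Ordinary income tax:
  CHF 515,900 × 13% = CHF 67,067

Tentative minimum tax:
  Adjusted income: CHF 515,900 + CHF 7,800 = CHF 523,700
  Less exemption CHF 67,000 → base CHF 456,700
  CHF 456,700 × 20% = CHF 91,340

CHF 91,340 > CHF 67,067, so the tentative minimum tax is the binding amount.

CHF 91,340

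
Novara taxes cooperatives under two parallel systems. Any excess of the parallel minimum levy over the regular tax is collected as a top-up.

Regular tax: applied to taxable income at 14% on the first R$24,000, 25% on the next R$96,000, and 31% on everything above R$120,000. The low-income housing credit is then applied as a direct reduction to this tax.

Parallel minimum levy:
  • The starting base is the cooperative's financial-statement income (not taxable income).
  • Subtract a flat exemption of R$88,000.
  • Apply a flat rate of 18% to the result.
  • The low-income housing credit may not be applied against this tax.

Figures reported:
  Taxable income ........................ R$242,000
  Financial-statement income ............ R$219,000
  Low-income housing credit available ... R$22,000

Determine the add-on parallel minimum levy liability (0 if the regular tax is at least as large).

R$0

Regular tax:
  R$24,000 × 14% = R$3,360
  R$96,000 × 25% = R$24,000
  R$122,000 × 31% = R$37,820
  → R$65,180
  Less low-income housing credit R$22,000 → R$43,180

Parallel minimum levy:
  Base (financial-statement income): R$219,000
  Less exemption R$88,000 → base R$131,000
  R$131,000 × 18% = R$23,580

R$23,580 ≤ R$43,180, so no add-on is due.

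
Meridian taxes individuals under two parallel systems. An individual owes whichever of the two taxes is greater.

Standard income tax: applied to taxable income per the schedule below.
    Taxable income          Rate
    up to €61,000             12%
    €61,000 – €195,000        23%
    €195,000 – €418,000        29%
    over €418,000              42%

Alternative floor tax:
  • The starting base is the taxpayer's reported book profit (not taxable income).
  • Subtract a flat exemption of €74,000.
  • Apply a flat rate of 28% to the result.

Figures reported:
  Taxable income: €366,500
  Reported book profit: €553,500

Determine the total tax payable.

Standard income tax:
  €61,000 × 12% = €7,320
  €134,000 × 23% = €30,820
  €171,500 × 29% = €49,735
  → €87,875

Alternative floor tax:
  Base (reported book profit): €553,500
  Less exemption €74,000 → base €479,500
  €479,500 × 28% = €134,260

€134,260 > €87,875, so the alternative floor tax is the binding amount.

€134,260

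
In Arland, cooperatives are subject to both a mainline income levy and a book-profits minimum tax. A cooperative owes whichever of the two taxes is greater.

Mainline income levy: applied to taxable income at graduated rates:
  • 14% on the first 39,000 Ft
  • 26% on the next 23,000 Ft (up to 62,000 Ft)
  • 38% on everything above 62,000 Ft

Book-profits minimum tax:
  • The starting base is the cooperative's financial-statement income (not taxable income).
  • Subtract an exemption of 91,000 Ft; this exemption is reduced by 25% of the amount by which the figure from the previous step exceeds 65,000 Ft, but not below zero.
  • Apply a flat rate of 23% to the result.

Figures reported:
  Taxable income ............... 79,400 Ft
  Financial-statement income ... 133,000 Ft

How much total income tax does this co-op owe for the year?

Book-profits minimum tax:
  Base (financial-statement income): 133,000 Ft
  Exemption: 91,000 Ft − 25% × (133,000 Ft − 65,000 Ft) = 91,000 Ft − 17,000 Ft = 74,000 Ft
  Base: 133,000 Ft − 74,000 Ft = 59,000 Ft
  59,000 Ft × 23% = 13,570 Ft

Mainline income levy:
  39,000 Ft × 14% = 5,460 Ft
  23,000 Ft × 26% = 5,980 Ft
  17,400 Ft × 38% = 6,612 Ft
  → 18,052 Ft

18,052 Ft > 13,570 Ft, so the mainline income levy governs.

18,052 Ft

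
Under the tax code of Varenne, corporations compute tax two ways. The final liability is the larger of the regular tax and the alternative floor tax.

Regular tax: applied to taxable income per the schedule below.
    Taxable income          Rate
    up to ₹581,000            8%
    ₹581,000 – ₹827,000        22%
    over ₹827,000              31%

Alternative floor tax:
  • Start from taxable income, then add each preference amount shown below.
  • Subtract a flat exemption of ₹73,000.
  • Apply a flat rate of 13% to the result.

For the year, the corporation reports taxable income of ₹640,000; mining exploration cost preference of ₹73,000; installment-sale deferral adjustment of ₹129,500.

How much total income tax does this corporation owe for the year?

₹100,035

Alternative floor tax:
  Adjusted income: ₹640,000 + ₹73,000 + ₹129,500 = ₹842,500
  Less exemption ₹73,000 → base ₹769,500
  ₹769,500 × 13% = ₹100,035

Regular tax:
  ₹581,000 × 8% = ₹46,480
  ₹59,000 × 22% = ₹12,980
  → ₹59,460

₹100,035 > ₹59,460, so the alternative floor tax is the binding amount.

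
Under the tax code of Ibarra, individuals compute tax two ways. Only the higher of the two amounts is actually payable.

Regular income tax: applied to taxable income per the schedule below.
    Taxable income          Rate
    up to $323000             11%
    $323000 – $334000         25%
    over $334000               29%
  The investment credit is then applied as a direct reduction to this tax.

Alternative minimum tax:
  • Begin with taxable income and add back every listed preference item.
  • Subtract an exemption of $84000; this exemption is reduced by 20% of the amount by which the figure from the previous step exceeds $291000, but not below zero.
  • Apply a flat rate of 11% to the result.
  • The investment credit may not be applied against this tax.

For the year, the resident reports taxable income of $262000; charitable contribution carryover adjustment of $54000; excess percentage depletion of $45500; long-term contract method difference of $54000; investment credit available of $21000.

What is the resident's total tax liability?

$39204

Regular income tax:
  $262000 × 11% = $28820
  Less investment credit $21000 → $7820

Alternative minimum tax:
  Adjusted income: $262000 + $54000 + $45500 + $54000 = $415500
  Exemption: $84000 − 20% × ($415500 − $291000) = $84000 − $24900 = $59100
  Base: $415500 − $59100 = $356400
  $356400 × 11% = $39204

$39204 > $7820, so the alternative minimum tax is the binding amount.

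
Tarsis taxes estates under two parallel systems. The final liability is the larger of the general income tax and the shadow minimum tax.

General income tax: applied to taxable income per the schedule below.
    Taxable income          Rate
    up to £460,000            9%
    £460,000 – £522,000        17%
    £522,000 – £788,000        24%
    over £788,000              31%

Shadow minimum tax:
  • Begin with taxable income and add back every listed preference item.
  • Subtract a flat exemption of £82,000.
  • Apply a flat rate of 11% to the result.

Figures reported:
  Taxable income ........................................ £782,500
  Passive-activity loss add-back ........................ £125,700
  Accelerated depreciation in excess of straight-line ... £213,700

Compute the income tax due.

£114,460

General income tax:
  £460,000 × 9% = £41,400
  £62,000 × 17% = £10,540
  £260,500 × 24% = £62,520
  → £114,460

Shadow minimum tax:
  Adjusted income: £782,500 + £125,700 + £213,700 = £1,121,900
  Less exemption £82,000 → base £1,039,900
  £1,039,900 × 11% = £114,389

£114,460 > £114,389, so the general income tax governs.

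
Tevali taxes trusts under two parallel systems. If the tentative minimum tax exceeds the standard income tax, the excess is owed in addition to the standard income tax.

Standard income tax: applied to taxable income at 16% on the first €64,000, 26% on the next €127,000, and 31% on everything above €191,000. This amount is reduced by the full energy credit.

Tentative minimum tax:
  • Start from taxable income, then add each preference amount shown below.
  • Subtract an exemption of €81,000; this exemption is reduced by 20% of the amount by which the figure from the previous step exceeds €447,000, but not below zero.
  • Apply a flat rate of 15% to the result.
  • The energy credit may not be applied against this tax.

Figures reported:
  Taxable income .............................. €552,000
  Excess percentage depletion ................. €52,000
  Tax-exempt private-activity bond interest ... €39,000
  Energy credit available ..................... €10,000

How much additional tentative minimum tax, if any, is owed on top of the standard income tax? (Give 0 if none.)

€0

Tentative minimum tax:
  Adjusted income: €552,000 + €52,000 + €39,000 = €643,000
  Exemption: €81,000 − 20% × (€643,000 − €447,000) = €81,000 − €39,200 = €41,800
  Base: €643,000 − €41,800 = €601,200
  €601,200 × 15% = €90,180

Standard income tax:
  €64,000 × 16% = €10,240
  €127,000 × 26% = €33,020
  €361,000 × 31% = €111,910
  → €155,170
  Less energy credit €10,000 → €145,170

€90,180 ≤ €145,170, so no add-on is due.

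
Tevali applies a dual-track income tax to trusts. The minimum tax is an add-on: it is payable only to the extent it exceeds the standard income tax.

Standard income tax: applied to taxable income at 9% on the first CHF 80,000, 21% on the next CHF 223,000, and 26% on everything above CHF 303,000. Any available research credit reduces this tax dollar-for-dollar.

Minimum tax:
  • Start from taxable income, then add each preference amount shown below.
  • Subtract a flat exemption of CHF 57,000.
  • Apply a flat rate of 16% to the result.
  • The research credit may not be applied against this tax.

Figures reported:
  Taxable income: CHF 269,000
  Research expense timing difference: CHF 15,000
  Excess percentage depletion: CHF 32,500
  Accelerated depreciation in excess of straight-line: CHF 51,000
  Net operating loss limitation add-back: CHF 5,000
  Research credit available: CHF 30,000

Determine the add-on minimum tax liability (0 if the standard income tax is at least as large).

CHF 33,590

Standard income tax:
  CHF 80,000 × 9% = CHF 7,200
  CHF 189,000 × 21% = CHF 39,690
  → CHF 46,890
  Less research credit CHF 30,000 → CHF 16,890

Minimum tax:
  Adjusted income: CHF 269,000 + CHF 15,000 + CHF 32,500 + CHF 51,000 + CHF 5,000 = CHF 372,500
  Less exemption CHF 57,000 → base CHF 315,500
  CHF 315,500 × 16% = CHF 50,480

Excess of minimum tax over standard income tax: CHF 50,480 − CHF 16,890 = CHF 33,590.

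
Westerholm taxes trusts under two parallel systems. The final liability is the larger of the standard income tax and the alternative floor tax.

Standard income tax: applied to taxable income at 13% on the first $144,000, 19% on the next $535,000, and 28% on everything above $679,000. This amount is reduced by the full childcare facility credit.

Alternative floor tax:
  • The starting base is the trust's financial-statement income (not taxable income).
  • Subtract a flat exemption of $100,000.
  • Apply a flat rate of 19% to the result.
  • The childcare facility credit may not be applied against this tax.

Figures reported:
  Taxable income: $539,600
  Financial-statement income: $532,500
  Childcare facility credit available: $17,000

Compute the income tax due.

Alternative floor tax:
  Base (financial-statement income): $532,500
  Less exemption $100,000 → base $432,500
  $432,500 × 19% = $82,175

Standard income tax:
  $144,000 × 13% = $18,720
  $395,600 × 19% = $75,164
  → $93,884
  Less childcare facility credit $17,000 → $76,884

$82,175 > $76,884, so the alternative floor tax is the binding amount.

$82,175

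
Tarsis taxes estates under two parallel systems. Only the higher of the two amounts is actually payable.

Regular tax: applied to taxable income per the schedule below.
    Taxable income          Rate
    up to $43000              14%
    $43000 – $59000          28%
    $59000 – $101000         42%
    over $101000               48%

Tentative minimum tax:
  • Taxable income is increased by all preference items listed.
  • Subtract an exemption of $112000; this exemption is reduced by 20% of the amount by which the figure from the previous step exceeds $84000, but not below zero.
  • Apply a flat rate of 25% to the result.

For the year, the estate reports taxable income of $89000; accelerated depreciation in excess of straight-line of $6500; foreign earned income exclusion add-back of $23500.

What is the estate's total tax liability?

$23100

Regular tax:
  $43000 × 14% = $6020
  $16000 × 28% = $4480
  $30000 × 42% = $12600
  → $23100

Tentative minimum tax:
  Adjusted income: $89000 + $6500 + $23500 = $119000
  Exemption: $112000 − 20% × ($119000 − $84000) = $112000 − $7000 = $105000
  Base: $119000 − $105000 = $14000
  $14000 × 25% = $3500

$23100 > $3500, so the regular tax governs.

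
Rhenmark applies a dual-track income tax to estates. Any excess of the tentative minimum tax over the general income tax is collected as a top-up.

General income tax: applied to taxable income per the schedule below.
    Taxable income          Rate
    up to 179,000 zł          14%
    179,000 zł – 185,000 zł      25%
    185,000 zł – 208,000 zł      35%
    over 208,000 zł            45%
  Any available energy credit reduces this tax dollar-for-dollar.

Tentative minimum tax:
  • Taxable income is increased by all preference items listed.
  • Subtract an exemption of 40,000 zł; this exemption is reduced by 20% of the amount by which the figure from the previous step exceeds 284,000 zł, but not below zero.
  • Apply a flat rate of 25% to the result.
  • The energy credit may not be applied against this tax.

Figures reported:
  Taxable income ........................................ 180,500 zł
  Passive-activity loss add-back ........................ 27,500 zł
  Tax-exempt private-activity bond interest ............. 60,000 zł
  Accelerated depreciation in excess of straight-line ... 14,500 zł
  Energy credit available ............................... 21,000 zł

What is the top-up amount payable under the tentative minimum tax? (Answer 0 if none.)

Tentative minimum tax:
  Adjusted income: 180,500 zł + 27,500 zł + 60,000 zł + 14,500 zł = 282,500 zł
  Exemption: 282,500 zł ≤ 284,000 zł, so full 40,000 zł applies
  Base: 282,500 zł − 40,000 zł = 242,500 zł
  242,500 zł × 25% = 60,625 zł

General income tax:
  179,000 zł × 14% = 25,060 zł
  1,500 zł × 25% = 375 zł
  → 25,435 zł
  Less energy credit 21,000 zł → 4,435 zł

Excess of tentative minimum tax over general income tax: 60,625 zł − 4,435 zł = 56,190 zł.

56,190 zł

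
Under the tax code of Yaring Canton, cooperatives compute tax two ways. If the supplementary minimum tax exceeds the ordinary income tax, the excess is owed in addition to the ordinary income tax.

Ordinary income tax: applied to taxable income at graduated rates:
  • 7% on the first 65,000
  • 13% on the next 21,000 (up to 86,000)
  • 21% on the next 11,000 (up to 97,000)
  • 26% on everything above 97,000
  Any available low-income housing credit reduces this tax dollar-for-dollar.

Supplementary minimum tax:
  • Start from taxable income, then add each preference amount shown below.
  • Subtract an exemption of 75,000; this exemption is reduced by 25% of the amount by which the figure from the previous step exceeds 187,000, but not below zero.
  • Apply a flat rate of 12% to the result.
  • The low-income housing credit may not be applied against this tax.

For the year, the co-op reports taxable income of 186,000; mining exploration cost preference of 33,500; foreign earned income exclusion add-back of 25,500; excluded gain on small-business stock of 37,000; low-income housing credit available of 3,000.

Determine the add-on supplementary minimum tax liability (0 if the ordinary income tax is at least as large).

0

Supplementary minimum tax:
  Adjusted income: 186,000 + 33,500 + 25,500 + 37,000 = 282,000
  Exemption: 75,000 − 25% × (282,000 − 187,000) = 75,000 − 23,750 = 51,250
  Base: 282,000 − 51,250 = 230,750
  230,750 × 12% = 27,690

Ordinary income tax:
  65,000 × 7% = 4,550
  21,000 × 13% = 2,730
  11,000 × 21% = 2,310
  89,000 × 26% = 23,140
  → 32,730
  Less low-income housing credit 3,000 → 29,730

27,690 ≤ 29,730, so no add-on is due.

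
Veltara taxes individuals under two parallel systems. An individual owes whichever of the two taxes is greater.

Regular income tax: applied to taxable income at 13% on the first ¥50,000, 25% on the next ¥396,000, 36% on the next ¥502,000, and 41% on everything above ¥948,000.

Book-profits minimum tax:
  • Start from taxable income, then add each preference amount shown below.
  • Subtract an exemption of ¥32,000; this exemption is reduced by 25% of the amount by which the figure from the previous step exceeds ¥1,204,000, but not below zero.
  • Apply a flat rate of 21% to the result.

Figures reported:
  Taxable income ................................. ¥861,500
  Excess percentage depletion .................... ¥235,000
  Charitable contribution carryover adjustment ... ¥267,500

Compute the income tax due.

¥286,440

Regular income tax:
  ¥50,000 × 13% = ¥6,500
  ¥396,000 × 25% = ¥99,000
  ¥415,500 × 36% = ¥149,580
  → ¥255,080

Book-profits minimum tax:
  Adjusted income: ¥861,500 + ¥235,000 + ¥267,500 = ¥1,364,000
  Exemption: 25% × (¥1,364,000 − ¥1,204,000) = ¥40,000 ≥ ¥32,000, so the exemption is fully phased out
  Base: ¥1,364,000 − ¥0 = ¥1,364,000
  ¥1,364,000 × 21% = ¥286,440

¥286,440 > ¥255,080, so the book-profits minimum tax is the binding amount.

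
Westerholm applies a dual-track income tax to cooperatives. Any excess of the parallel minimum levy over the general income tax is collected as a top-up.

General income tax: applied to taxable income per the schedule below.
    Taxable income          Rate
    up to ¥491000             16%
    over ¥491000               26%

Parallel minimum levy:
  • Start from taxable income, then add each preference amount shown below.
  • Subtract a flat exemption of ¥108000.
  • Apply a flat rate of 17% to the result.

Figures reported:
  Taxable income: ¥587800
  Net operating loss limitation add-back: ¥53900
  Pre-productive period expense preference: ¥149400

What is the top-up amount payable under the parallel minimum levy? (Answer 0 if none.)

Parallel minimum levy:
  Adjusted income: ¥587800 + ¥53900 + ¥149400 = ¥791100
  Less exemption ¥108000 → base ¥683100
  ¥683100 × 17% = ¥116127

General income tax:
  ¥491000 × 16% = ¥78560
  ¥96800 × 26% = ¥25168
  → ¥103728

Excess of parallel minimum levy over general income tax: ¥116127 − ¥103728 = ¥12399.

¥12399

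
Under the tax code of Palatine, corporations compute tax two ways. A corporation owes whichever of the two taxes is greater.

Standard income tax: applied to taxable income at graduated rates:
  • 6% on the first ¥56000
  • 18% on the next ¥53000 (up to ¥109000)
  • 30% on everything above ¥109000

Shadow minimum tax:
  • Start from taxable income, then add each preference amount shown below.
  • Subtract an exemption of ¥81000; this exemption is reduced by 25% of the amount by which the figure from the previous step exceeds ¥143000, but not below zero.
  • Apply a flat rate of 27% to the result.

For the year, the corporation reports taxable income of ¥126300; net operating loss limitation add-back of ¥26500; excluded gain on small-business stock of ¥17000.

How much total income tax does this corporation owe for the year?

Shadow minimum tax:
  Adjusted income: ¥126300 + ¥26500 + ¥17000 = ¥169800
  Exemption: ¥81000 − 25% × (¥169800 − ¥143000) = ¥81000 − ¥6700 = ¥74300
  Base: ¥169800 − ¥74300 = ¥95500
  ¥95500 × 27% = ¥25785

Standard income tax:
  ¥56000 × 6% = ¥3360
  ¥53000 × 18% = ¥9540
  ¥17300 × 30% = ¥5190
  → ¥18090

¥25785 > ¥18090, so the shadow minimum tax is the binding amount.

¥25785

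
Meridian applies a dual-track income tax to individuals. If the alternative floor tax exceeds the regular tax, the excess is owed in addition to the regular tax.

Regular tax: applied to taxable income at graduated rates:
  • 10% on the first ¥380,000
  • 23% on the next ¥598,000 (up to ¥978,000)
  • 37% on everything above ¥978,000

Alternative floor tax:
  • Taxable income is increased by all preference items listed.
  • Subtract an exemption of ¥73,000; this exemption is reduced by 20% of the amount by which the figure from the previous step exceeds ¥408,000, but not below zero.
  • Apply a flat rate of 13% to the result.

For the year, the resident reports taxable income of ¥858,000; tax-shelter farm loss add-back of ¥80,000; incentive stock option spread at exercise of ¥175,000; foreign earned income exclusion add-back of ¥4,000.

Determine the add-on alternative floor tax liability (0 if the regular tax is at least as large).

Regular tax:
  ¥380,000 × 10% = ¥38,000
  ¥478,000 × 23% = ¥109,940
  → ¥147,940

Alternative floor tax:
  Adjusted income: ¥858,000 + ¥80,000 + ¥175,000 + ¥4,000 = ¥1,117,000
  Exemption: 20% × (¥1,117,000 − ¥408,000) = ¥141,800 ≥ ¥73,000, so the exemption is fully phased out
  Base: ¥1,117,000 − ¥0 = ¥1,117,000
  ¥1,117,000 × 13% = ¥145,210

¥145,210 ≤ ¥147,940, so no add-on is due.

¥0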